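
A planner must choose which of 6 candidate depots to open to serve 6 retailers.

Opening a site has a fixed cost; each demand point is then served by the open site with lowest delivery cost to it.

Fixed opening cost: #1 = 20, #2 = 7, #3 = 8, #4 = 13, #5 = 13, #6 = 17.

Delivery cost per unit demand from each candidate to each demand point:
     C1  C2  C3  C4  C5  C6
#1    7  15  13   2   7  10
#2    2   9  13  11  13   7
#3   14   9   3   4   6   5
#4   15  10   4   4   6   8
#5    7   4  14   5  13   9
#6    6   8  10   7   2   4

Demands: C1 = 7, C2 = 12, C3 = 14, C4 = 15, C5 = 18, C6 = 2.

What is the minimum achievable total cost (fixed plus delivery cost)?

243

Open {#1, #2, #3, #5, #6}: assign each demand point to its cheapest open site.
  C1→#2 7×2=14, C2→#5 12×4=48, C3→#3 14×3=42, C4→#1 15×2=30, C5→#6 18×2=36, C6→#6 2×4=8
  delivery cost 178, fixed 65 → total 243.
Compare {#2, #3, #5, #6}: delivery cost 208 + fixed 45 = 253.
Compare {#1, #2, #3, #4, #5, #6}: delivery cost 178 + fixed 78 = 256.
Compare {#1, #2, #4, #5, #6}: delivery cost 192 + fixed 70 = 262.
All other subsets cost ≥ 253. Minimum total cost: 243.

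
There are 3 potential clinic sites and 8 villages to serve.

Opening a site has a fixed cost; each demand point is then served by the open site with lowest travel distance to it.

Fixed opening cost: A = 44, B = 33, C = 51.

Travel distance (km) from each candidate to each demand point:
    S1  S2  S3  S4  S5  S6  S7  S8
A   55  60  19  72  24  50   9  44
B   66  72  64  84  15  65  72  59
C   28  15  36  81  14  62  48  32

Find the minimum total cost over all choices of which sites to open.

Open {A, C}: assign each demand point to its cheapest open site.
  S1→C 28, S2→C 15, S3→A 19, S4→A 72, S5→C 14, S6→A 50, S7→A 9, S8→C 32
  travel distance 239, fixed 95 → total 334.
Compare {C}: travel distance 316 + fixed 51 = 367.
Compare {A, B, C}: travel distance 239 + fixed 128 = 367.
Compare {A}: travel distance 333 + fixed 44 = 377.
All other subsets cost ≥ 367. Minimum total cost: 334.

334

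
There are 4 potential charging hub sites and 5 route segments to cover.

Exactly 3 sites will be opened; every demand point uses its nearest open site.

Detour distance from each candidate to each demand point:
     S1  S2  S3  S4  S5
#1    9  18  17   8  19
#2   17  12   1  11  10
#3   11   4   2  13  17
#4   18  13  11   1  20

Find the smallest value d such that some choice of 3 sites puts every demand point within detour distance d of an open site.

Open {#1, #2, #3}.
  Farthest demand point is S5 at detour distance 10 (to #2); all others are ≤ 10.
With {#2, #3, #4} the worst case is 11.
With {#1, #2, #4} the worst case is 12.
No size-3 selection achieves below 10.

10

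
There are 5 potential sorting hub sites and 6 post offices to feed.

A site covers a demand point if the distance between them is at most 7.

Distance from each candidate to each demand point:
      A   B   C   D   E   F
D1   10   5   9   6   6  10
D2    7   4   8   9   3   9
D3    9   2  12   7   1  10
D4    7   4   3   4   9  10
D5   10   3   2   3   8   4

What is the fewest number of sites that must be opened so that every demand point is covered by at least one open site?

2

Coverage sets (demand points within 7 of each site):
  D1: {B, D, E}
  D2: {A, B, E}
  D3: {B, D, E}
  D4: {A, B, C, D}
  D5: {B, C, D, F}
No single site covers all 6 demand points.
But {D2, D5} covers everything, so the minimum is 2.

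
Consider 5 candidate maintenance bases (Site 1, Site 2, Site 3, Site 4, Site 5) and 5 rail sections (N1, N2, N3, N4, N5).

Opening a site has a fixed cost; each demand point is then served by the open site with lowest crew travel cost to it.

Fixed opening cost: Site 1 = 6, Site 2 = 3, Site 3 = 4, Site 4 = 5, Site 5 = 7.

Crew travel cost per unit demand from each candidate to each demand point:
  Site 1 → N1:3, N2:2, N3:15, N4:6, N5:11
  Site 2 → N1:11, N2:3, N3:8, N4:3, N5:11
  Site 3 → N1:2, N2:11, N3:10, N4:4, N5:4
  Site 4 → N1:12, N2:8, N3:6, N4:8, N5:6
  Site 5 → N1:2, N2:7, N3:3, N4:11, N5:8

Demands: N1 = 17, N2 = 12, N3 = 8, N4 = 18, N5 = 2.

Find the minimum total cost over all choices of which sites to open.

Open {Site 1, Site 2, Site 3, Site 5}: assign each demand point to its cheapest open site.
  N1→Site 3 17×2=34, N2→Site 1 12×2=24, N3→Site 5 8×3=24, N4→Site 2 18×3=54, N5→Site 3 2×4=8
  crew travel cost 144, fixed 20 → total 164.
Compare {Site 1, Site 2, Site 5}: crew travel cost 152 + fixed 16 = 168.
Compare {Site 1, Site 2, Site 4, Site 5}: crew travel cost 148 + fixed 21 = 169.
Compare {Site 1, Site 2, Site 3, Site 4, Site 5}: crew travel cost 144 + fixed 25 = 169.
All other subsets cost ≥ 168. Minimum total cost: 164.

164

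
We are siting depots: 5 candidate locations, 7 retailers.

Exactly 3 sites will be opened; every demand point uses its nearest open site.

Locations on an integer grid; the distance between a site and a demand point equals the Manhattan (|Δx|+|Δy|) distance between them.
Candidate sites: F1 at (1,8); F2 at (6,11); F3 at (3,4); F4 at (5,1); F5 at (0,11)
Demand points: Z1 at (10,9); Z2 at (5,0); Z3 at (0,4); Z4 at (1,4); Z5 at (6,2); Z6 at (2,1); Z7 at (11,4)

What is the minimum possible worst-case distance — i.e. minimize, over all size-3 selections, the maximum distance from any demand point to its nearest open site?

Open {F1, F2, F3}.
  Farthest demand point is Z7 at distance 8 (to F3); all others are ≤ 8.
With {F2, F3, F4} the worst case is 8.
With {F2, F3, F5} the worst case is 8.
No size-3 selection achieves below 8.

8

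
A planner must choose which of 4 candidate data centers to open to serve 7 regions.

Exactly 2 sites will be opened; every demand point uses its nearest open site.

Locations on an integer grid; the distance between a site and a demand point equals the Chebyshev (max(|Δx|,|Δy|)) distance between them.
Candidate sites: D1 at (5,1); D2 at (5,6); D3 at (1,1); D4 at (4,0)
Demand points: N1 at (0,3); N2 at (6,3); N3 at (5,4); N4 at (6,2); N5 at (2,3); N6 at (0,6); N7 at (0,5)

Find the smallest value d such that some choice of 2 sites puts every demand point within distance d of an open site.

Open {D1, D2}.
  Farthest demand point is N1 at distance 5 (to D1); all others are ≤ 5.
With {D1, D3} the worst case is 5.
With {D1, D4} the worst case is 5.
No size-2 selection achieves below 5.

5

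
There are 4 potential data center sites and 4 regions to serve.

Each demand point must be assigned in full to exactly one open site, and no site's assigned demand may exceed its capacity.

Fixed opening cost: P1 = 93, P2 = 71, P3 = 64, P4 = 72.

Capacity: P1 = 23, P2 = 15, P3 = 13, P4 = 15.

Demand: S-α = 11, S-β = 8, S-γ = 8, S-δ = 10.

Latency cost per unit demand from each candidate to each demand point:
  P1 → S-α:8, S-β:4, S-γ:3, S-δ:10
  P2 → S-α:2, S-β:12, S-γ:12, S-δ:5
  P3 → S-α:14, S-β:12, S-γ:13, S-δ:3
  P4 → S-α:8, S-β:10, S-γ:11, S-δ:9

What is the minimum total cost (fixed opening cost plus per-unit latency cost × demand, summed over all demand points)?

336

Open {P1, P2, P3}; cheapest assignment that respects the capacities:
  P1 (cap 23, load 16): S-β, S-γ — cost 8×4 + 8×3 = 56
  P2 (cap 15, load 11): S-α — cost 11×2 = 22
  P3 (cap 13, load 10): S-δ — cost 10×3 = 30
  Shipping 108, fixed 228 → total 336.
  Any other capacity-feasible assignment to {P1, P2, P3} ships for at least 108.
Compare {P1, P3, P4}: its best feasible assignment gives total 403.
Compare {P1, P2, P4}: its best feasible assignment gives total 404.
Every other set of open sites that can feasibly serve all demand totals ≥ 403 even under its best assignment. Minimum: 336.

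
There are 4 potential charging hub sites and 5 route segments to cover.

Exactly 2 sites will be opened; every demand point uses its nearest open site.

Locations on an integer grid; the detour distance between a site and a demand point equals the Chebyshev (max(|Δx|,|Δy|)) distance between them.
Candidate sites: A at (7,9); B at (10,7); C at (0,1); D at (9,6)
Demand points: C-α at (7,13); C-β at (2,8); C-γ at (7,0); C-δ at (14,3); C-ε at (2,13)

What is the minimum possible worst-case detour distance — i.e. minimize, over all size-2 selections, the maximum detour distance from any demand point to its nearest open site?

6

Open {A, D}.
  Farthest demand point is C-γ at detour distance 6 (to D); all others are ≤ 6.
With {A, B} the worst case is 7.
With {A, C} the worst case is 7.
No size-2 selection achieves below 6.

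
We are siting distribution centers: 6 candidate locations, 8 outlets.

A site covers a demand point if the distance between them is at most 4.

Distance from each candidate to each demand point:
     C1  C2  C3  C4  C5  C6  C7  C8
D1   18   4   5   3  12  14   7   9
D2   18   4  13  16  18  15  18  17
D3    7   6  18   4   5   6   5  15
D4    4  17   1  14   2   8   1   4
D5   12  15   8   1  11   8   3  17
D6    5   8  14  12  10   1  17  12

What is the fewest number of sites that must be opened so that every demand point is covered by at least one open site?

3

Coverage sets (demand points within 4 of each site):
  D1: {C2, C4}
  D2: {C2}
  D3: {C4}
  D4: {C1, C3, C5, C7, C8}
  D5: {C4, C7}
  D6: {C6}
No 2 sites suffice: every size-2 union leaves at least one demand point uncovered.
But {D1, D4, D6} covers everything, so the minimum is 3.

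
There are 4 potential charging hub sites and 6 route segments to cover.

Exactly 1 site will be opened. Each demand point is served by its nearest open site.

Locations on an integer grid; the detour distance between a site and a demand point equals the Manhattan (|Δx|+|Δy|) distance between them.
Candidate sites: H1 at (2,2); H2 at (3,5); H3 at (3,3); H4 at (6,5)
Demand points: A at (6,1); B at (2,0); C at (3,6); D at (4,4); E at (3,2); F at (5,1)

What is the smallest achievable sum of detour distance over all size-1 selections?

19

Open {H3}.
  A→H3 5, B→H3 4, C→H3 3, D→H3 2, E→H3 1, F→H3 4  ⇒ total 19.
Compare {H1}: total 21.
Compare {H2}: total 25.
No size-1 selection does better; minimum is 19.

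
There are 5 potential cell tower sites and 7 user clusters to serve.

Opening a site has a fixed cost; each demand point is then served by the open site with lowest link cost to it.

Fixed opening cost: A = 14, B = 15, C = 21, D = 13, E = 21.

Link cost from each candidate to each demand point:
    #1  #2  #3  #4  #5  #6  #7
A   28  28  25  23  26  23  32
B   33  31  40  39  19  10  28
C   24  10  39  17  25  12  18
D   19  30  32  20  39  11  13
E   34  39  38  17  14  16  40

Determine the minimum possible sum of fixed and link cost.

161

Open {C, D}: assign each demand point to its cheapest open site.
  #1→D 19, #2→C 10, #3→D 32, #4→C 17, #5→C 25, #6→D 11, #7→D 13
  link cost 127, fixed 34 → total 161.
Compare {C}: link cost 145 + fixed 21 = 166.
Compare {A, C}: link cost 131 + fixed 35 = 166.
Compare {A, C, D}: link cost 120 + fixed 48 = 168.
All other subsets cost ≥ 166. Minimum total cost: 161.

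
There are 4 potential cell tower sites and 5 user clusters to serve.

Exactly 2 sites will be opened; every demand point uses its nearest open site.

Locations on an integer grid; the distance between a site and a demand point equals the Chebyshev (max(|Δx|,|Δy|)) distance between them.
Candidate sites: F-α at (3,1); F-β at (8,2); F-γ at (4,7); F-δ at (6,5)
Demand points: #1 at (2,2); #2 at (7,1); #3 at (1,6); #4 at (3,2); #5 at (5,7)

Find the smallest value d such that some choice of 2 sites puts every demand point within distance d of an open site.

Open {F-α, F-γ}.
  Farthest demand point is #2 at distance 4 (to F-α); all others are ≤ 4.
With {F-γ, F-δ} the worst case is 4.
With {F-α, F-β} the worst case is 5.
No size-2 selection achieves below 4.

4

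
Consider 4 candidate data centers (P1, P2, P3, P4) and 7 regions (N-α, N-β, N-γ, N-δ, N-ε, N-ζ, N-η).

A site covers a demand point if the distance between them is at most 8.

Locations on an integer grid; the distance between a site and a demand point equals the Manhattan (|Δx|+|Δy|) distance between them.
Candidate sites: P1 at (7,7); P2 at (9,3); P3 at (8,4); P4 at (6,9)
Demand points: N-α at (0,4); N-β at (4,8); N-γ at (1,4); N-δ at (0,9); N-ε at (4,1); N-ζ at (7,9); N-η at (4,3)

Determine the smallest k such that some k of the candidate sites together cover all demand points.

Coverage sets (demand points within 8 of each site):
  P1: {N-β, N-ζ, N-η}
  P2: {N-ε, N-ζ, N-η}
  P3: {N-α, N-β, N-γ, N-ε, N-ζ, N-η}
  P4: {N-β, N-δ, N-ζ, N-η}
No single site covers all 7 demand points.
But {P3, P4} covers everything, so the minimum is 2.

2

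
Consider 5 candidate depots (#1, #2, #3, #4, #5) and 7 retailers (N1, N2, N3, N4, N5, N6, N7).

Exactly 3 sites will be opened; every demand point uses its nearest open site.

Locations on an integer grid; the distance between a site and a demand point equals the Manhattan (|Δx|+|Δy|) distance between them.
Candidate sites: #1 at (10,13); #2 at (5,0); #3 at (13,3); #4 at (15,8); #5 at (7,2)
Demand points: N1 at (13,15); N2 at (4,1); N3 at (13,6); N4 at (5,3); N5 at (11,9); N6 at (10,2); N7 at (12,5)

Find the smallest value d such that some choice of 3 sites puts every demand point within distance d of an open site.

Open {#1, #2, #3}.
  Farthest demand point is N1 at distance 5 (to #1); all others are ≤ 5.
With {#1, #3, #5} the worst case is 5.
With {#1, #4, #5} the worst case is 6.
No size-3 selection achieves below 5.

5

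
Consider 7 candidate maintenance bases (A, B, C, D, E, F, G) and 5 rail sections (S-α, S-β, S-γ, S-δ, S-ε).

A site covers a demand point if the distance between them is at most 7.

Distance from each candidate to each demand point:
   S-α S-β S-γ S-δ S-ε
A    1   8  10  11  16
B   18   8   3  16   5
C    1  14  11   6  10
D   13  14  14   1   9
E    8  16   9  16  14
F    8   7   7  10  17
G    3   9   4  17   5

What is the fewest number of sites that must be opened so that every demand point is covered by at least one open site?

Coverage sets (demand points within 7 of each site):
  A: {S-α}
  B: {S-γ, S-ε}
  C: {S-α, S-δ}
  D: {S-δ}
  E: {}
  F: {S-β, S-γ}
  G: {S-α, S-γ, S-ε}
No 2 sites suffice: every size-2 union leaves at least one demand point uncovered.
But {B, C, F} covers everything, so the minimum is 3.

3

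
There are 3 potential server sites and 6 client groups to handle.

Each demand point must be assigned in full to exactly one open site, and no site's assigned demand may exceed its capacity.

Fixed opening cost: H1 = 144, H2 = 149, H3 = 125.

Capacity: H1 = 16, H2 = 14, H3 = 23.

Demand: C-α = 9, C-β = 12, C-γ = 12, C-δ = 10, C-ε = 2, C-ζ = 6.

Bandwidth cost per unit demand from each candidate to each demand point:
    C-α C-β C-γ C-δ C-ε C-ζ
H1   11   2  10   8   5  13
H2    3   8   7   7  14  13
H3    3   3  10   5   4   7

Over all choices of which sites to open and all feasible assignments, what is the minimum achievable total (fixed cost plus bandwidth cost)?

731

Open {H1, H2, H3}; cheapest assignment that respects the capacities:
  H1 (cap 16, load 16): C-δ, C-ζ — cost 10×8 + 6×13 = 158
  H2 (cap 14, load 12): C-γ — cost 12×7 = 84
  H3 (cap 23, load 23): C-α, C-β, C-ε — cost 9×3 + 12×3 + 2×4 = 71
  Shipping 313, fixed 418 → total 731.
  Any other capacity-feasible assignment to {H1, H2, H3} ships for at least 313.
Total demand is 51 and no other set of sites has combined capacity ≥ 51, so {H1, H2, H3} is the only feasible choice of open sites. Minimum: 731.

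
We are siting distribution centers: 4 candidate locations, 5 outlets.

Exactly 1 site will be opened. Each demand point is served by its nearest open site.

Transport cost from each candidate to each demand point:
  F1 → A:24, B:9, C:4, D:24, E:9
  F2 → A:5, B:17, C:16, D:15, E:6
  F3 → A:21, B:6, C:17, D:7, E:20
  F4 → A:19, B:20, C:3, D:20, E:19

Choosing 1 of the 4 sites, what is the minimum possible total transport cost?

59

Open {F2}.
  A→F2 5, B→F2 17, C→F2 16, D→F2 15, E→F2 6  ⇒ total 59.
Compare {F1}: total 70.
Compare {F3}: total 71.
No size-1 selection does better; minimum is 59.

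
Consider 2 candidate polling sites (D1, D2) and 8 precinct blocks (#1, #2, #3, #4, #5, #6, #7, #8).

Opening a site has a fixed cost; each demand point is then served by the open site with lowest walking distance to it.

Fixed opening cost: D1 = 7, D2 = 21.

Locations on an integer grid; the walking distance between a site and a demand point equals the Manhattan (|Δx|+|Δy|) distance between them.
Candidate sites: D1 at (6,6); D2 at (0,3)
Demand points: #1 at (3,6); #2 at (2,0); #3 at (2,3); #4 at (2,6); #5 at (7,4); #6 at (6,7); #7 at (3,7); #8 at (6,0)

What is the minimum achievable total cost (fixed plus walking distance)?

Open {D1}: assign each demand point to its cheapest open site.
  #1→D1 3, #2→D1 10, #3→D1 7, #4→D1 4, #5→D1 3, #6→D1 1, #7→D1 4, #8→D1 6
  walking distance 38, fixed 7 → total 45.
Compare {D1, D2}: walking distance 28 + fixed 28 = 56.
Compare {D2}: walking distance 52 + fixed 21 = 73.

45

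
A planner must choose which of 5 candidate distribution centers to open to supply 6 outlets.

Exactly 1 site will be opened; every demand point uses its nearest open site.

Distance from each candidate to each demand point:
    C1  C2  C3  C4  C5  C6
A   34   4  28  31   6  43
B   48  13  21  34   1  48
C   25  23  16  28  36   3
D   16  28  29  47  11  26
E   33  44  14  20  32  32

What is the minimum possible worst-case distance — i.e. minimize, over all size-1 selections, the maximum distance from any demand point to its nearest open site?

Open {C}.
  Farthest demand point is C5 at distance 36 (to C); all others are ≤ 36.
With {A} the worst case is 43.
With {E} the worst case is 44.
No size-1 selection achieves below 36.

36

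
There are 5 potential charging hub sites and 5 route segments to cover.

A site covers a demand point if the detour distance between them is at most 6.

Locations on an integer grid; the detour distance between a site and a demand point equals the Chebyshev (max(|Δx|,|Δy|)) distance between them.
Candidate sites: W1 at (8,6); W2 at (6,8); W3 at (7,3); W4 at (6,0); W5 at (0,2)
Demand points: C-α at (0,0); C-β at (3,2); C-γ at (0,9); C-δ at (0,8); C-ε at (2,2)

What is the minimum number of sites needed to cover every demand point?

Coverage sets (demand points within 6 of each site):
  W1: {C-β, C-ε}
  W2: {C-β, C-γ, C-δ, C-ε}
  W3: {C-β, C-ε}
  W4: {C-α, C-β, C-ε}
  W5: {C-α, C-β, C-δ, C-ε}
No single site covers all 5 demand points.
But {W2, W4} covers everything, so the minimum is 2.

2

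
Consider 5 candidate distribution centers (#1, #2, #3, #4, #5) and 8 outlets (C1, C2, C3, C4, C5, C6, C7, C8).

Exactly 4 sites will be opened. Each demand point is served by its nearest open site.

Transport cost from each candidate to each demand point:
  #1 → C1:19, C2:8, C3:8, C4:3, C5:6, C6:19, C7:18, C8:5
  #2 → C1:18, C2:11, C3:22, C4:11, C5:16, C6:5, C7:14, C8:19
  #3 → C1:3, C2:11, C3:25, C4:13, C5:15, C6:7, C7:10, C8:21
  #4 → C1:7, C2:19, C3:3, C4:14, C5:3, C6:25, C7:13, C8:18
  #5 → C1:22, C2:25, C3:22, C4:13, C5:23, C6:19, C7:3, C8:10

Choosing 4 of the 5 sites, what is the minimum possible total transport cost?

35

Open {#1, #3, #4, #5}.
  C1→#3 3, C2→#1 8, C3→#4 3, C4→#1 3, C5→#4 3, C6→#3 7, C7→#5 3, C8→#1 5  ⇒ total 35.
Compare {#1, #2, #4, #5}: total 37.
Compare {#1, #2, #3, #4}: total 40.
No size-4 selection does better; minimum is 35.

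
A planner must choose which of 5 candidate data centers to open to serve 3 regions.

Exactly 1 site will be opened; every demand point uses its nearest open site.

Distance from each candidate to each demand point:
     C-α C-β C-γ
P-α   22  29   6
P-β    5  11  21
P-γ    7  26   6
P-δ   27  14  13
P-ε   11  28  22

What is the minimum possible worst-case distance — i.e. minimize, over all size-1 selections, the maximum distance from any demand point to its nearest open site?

21

Open {P-β}.
  Farthest demand point is C-γ at distance 21 (to P-β); all others are ≤ 21.
With {P-γ} the worst case is 26.
With {P-δ} the worst case is 27.
No size-1 selection achieves below 21.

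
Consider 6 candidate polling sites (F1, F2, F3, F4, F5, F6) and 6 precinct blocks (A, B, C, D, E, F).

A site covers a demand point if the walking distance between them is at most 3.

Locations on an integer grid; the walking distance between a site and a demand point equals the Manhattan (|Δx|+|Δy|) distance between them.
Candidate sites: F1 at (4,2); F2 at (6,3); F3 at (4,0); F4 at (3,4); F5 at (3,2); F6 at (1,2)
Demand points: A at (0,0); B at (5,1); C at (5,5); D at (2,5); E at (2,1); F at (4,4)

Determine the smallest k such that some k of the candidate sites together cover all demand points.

Coverage sets (demand points within 3 of each site):
  F1: {B, E, F}
  F2: {B, C, F}
  F3: {B, E}
  F4: {C, D, F}
  F5: {B, E, F}
  F6: {A, E}
No 2 sites suffice: every size-2 union leaves at least one demand point uncovered.
But {F1, F4, F6} covers everything, so the minimum is 3.

3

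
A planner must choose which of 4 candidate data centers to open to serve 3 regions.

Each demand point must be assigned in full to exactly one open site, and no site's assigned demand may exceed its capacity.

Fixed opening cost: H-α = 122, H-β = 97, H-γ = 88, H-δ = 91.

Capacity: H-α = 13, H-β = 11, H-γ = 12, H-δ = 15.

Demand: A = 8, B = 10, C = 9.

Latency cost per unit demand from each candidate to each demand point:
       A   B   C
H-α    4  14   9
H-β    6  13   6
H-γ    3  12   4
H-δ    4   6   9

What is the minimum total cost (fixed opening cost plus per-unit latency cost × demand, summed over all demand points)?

Open {H-β, H-γ, H-δ}; cheapest assignment that respects the capacities:
  H-β (cap 11, load 9): C — cost 9×6 = 54
  H-γ (cap 12, load 8): A — cost 8×3 = 24
  H-δ (cap 15, load 10): B — cost 10×6 = 60
  Shipping 138, fixed 276 → total 414.
  Any other capacity-feasible assignment to {H-β, H-γ, H-δ} ships for at least 138.
Compare {H-α, H-γ, H-δ}: its best feasible assignment gives total 429.
Compare {H-α, H-β, H-δ}: its best feasible assignment gives total 456.
Every other set of open sites that can feasibly serve all demand totals ≥ 429 even under its best assignment. Minimum: 414.

414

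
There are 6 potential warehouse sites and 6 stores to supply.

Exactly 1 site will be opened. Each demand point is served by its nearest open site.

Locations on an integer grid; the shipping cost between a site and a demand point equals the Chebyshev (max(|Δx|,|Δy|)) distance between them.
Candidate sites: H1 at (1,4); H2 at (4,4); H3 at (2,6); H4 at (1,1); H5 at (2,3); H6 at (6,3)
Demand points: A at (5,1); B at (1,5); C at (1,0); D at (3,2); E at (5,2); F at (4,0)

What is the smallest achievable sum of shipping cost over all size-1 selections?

Open {H5}.
  A→H5 3, B→H5 2, C→H5 3, D→H5 1, E→H5 3, F→H5 3  ⇒ total 15.
Compare {H2}: total 18.
Compare {H4}: total 18.
No size-1 selection does better; minimum is 15.

15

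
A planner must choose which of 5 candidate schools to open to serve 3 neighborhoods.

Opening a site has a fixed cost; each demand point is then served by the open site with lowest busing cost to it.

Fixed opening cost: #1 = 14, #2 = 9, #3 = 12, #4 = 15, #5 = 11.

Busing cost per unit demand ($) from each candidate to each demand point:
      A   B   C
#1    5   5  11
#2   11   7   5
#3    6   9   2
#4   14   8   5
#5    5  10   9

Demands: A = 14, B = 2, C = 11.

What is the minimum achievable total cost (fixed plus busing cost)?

128

Open {#1, #3}: assign each demand point to its cheapest open site.
  A→#1 14×5=70, B→#1 2×5=10, C→#3 11×2=22
  busing cost 102, fixed 26 → total 128.
Compare {#3, #5}: busing cost 110 + fixed 23 = 133.
Compare {#3}: busing cost 124 + fixed 12 = 136.
Compare {#1, #2, #3}: busing cost 102 + fixed 35 = 137.
All other subsets cost ≥ 133. Minimum total cost: 128.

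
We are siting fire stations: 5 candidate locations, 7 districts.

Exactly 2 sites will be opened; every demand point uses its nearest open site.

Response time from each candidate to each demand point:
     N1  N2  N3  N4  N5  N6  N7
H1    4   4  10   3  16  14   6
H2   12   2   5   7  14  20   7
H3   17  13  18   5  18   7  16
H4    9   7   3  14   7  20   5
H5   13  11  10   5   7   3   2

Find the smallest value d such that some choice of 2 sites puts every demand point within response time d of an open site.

9

Open {H3, H4}.
  Farthest demand point is N1 at response time 9 (to H4); all others are ≤ 9.
With {H4, H5} the worst case is 9.
With {H1, H5} the worst case is 10.
No size-2 selection achieves below 9.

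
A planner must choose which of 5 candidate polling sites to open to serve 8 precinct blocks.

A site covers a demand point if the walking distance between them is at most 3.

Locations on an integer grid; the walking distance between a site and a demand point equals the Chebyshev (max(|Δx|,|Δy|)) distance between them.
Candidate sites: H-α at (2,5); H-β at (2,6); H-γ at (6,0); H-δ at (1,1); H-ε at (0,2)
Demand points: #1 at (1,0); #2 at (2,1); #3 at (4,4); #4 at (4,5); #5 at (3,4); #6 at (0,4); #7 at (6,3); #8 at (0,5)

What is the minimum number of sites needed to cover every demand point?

3

Coverage sets (demand points within 3 of each site):
  H-α: {#3, #4, #5, #6, #8}
  H-β: {#3, #4, #5, #6, #8}
  H-γ: {#7}
  H-δ: {#1, #2, #3, #5, #6}
  H-ε: {#1, #2, #5, #6, #8}
No 2 sites suffice: every size-2 union leaves at least one demand point uncovered.
But {H-α, H-γ, H-δ} covers everything, so the minimum is 3.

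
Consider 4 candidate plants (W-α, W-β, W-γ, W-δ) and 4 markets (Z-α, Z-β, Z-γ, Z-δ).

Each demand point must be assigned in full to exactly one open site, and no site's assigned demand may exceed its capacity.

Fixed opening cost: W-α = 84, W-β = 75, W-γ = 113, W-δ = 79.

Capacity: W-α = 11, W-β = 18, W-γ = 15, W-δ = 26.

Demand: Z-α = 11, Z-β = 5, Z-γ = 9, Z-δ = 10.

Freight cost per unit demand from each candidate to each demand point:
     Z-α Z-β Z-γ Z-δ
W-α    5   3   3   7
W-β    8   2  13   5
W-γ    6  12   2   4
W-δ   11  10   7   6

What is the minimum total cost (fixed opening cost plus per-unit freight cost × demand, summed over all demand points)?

375

Open {W-β, W-δ}; cheapest assignment that respects the capacities:
  W-β (cap 18, load 16): Z-α, Z-β — cost 11×8 + 5×2 = 98
  W-δ (cap 26, load 19): Z-γ, Z-δ — cost 9×7 + 10×6 = 123
  Shipping 221, fixed 154 → total 375.
  Any other capacity-feasible assignment to {W-β, W-δ} ships for at least 221.
Compare {W-α, W-δ}: its best feasible assignment gives total 391.
Compare {W-α, W-β, W-γ}: its best feasible assignment gives total 405.
Every other set of open sites that can feasibly serve all demand totals ≥ 391 even under its best assignment. Minimum: 375.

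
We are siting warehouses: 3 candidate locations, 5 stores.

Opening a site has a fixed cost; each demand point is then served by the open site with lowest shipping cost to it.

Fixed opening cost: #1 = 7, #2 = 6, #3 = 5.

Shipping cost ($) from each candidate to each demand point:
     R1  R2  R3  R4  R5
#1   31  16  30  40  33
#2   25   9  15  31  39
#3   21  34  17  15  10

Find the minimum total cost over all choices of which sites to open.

Open {#2, #3}: assign each demand point to its cheapest open site.
  R1→#3 21, R2→#2 9, R3→#2 15, R4→#3 15, R5→#3 10
  shipping cost 70, fixed 11 → total 81.
Compare {#1, #2, #3}: shipping cost 70 + fixed 18 = 88.
Compare {#1, #3}: shipping cost 79 + fixed 12 = 91.
Compare {#3}: shipping cost 97 + fixed 5 = 102.
All other subsets cost ≥ 88. Minimum total cost: 81.

81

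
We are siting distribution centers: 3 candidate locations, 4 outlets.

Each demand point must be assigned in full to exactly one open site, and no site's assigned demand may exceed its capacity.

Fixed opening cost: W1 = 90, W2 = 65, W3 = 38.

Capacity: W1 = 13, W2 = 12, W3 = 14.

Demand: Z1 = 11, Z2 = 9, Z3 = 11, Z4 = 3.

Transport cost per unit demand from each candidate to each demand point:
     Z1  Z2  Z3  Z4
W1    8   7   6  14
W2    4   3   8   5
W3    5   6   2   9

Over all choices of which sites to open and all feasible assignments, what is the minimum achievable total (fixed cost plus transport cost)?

Open {W1, W2, W3}; cheapest assignment that respects the capacities:
  W1 (cap 13, load 11): Z1 — cost 11×8 = 88
  W2 (cap 12, load 12): Z2, Z4 — cost 9×3 + 3×5 = 42
  W3 (cap 14, load 11): Z3 — cost 11×2 = 22
  Shipping 152, fixed 193 → total 345.
  Any other capacity-feasible assignment to {W1, W2, W3} ships for at least 152.
Total demand is 34 and no other set of sites has combined capacity ≥ 34, so {W1, W2, W3} is the only feasible choice of open sites. Minimum: 345.

345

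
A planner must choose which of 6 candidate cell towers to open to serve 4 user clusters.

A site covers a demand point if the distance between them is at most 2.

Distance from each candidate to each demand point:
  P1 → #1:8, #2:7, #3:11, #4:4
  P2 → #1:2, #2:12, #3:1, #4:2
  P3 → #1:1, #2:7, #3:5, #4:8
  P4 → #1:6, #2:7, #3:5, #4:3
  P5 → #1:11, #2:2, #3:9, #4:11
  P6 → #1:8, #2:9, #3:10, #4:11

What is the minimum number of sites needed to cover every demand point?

2

Coverage sets (demand points within 2 of each site):
  P1: {}
  P2: {#1, #3, #4}
  P3: {#1}
  P4: {}
  P5: {#2}
  P6: {}
No single site covers all 4 demand points.
But {P2, P5} covers everything, so the minimum is 2.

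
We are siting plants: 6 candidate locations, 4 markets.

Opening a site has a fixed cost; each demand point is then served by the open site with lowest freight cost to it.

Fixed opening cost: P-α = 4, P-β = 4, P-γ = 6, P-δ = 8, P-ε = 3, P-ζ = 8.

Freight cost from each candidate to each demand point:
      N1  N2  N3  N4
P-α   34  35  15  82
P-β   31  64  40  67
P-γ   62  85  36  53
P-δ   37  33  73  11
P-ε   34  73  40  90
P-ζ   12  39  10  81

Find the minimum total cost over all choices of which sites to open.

82

Open {P-δ, P-ζ}: assign each demand point to its cheapest open site.
  N1→P-ζ 12, N2→P-δ 33, N3→P-ζ 10, N4→P-δ 11
  freight cost 66, fixed 16 → total 82.
Compare {P-δ, P-ε, P-ζ}: freight cost 66 + fixed 19 = 85.
Compare {P-α, P-δ, P-ζ}: freight cost 66 + fixed 20 = 86.
Compare {P-β, P-δ, P-ζ}: freight cost 66 + fixed 20 = 86.
All other subsets cost ≥ 85. Minimum total cost: 82.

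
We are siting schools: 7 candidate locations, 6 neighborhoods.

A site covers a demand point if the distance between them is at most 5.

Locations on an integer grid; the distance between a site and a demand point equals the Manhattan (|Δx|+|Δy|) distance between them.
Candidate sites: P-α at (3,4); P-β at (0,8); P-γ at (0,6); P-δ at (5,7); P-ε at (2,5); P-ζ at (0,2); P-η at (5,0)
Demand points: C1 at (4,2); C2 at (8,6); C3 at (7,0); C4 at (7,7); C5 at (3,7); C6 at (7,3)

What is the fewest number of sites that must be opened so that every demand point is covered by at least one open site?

2

Coverage sets (demand points within 5 of each site):
  P-α: {C1, C5, C6}
  P-β: {C5}
  P-γ: {C5}
  P-δ: {C2, C4, C5}
  P-ε: {C1, C5}
  P-ζ: {C1}
  P-η: {C1, C3, C6}
No single site covers all 6 demand points.
But {P-δ, P-η} covers everything, so the minimum is 2.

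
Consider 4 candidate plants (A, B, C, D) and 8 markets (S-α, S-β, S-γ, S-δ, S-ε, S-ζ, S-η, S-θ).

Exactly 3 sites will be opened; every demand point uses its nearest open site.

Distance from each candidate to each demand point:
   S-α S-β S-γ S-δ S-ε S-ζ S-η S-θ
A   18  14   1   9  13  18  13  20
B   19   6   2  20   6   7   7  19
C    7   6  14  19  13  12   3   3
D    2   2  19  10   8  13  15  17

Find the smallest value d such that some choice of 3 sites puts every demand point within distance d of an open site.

Open {A, B, C}.
  Farthest demand point is S-δ at distance 9 (to A); all others are ≤ 9.
With {B, C, D} the worst case is 10.
With {A, C, D} the worst case is 12.
No size-3 selection achieves below 9.

9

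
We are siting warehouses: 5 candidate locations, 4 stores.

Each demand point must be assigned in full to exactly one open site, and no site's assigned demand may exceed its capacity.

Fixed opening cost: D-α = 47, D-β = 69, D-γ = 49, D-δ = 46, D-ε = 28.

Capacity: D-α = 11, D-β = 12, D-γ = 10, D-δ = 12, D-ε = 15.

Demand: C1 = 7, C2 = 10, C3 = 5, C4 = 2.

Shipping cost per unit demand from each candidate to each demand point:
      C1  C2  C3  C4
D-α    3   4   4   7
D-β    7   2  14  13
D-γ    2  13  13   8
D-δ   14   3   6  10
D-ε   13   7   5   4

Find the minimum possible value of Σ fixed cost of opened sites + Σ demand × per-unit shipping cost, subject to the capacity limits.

Open {D-γ, D-δ, D-ε}; cheapest assignment that respects the capacities:
  D-γ (cap 10, load 7): C1 — cost 7×2 = 14
  D-δ (cap 12, load 10): C2 — cost 10×3 = 30
  D-ε (cap 15, load 7): C3, C4 — cost 5×5 + 2×4 = 33
  Shipping 77, fixed 123 → total 200.
  Any other capacity-feasible assignment to {D-γ, D-δ, D-ε} ships for at least 77.
Compare {D-γ, D-ε}: its best feasible assignment gives total 202.
Compare {D-α, D-ε}: its best feasible assignment gives total 205.
Every other set of open sites that can feasibly serve all demand totals ≥ 202 even under its best assignment. Minimum: 200.

200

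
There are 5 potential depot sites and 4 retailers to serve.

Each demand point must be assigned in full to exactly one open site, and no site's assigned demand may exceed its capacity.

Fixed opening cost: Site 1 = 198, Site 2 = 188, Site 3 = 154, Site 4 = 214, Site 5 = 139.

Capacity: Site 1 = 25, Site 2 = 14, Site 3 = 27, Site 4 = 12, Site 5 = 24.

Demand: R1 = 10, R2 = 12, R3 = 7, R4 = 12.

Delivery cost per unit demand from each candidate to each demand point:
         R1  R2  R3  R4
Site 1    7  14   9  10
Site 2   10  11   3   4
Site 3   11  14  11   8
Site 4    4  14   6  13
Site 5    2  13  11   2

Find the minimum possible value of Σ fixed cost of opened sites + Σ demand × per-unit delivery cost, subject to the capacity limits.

Open {Site 3, Site 5}; cheapest assignment that respects the capacities:
  Site 3 (cap 27, load 19): R2, R3 — cost 12×14 + 7×11 = 245
  Site 5 (cap 24, load 22): R1, R4 — cost 10×2 + 12×2 = 44
  Shipping 289, fixed 293 → total 582.
  Any other capacity-feasible assignment to {Site 3, Site 5} ships for at least 289.
Compare {Site 1, Site 5}: its best feasible assignment gives total 612.
Compare {Site 2, Site 3, Site 5}: its best feasible assignment gives total 714.
Every other set of open sites that can feasibly serve all demand totals ≥ 612 even under its best assignment. Minimum: 582.

582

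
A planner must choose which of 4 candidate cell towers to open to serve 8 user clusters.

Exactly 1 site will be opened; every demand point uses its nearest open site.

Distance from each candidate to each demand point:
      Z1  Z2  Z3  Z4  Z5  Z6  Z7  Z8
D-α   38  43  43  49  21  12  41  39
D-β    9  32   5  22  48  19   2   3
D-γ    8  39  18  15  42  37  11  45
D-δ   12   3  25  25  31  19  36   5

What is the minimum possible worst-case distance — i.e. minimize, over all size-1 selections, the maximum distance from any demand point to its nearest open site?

Open {D-δ}.
  Farthest demand point is Z7 at distance 36 (to D-δ); all others are ≤ 36.
With {D-γ} the worst case is 45.
With {D-β} the worst case is 48.
No size-1 selection achieves below 36.

36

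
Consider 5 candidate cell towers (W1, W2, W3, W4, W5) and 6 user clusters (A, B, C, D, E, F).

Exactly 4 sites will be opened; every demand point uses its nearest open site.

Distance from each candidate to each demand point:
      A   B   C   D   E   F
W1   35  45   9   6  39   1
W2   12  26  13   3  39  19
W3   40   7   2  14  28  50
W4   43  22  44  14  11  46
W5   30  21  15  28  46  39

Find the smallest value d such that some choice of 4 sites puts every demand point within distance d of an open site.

Open {W1, W2, W3, W4}.
  Farthest demand point is A at distance 12 (to W2); all others are ≤ 12.
With {W2, W3, W4, W5} the worst case is 19.
With {W1, W2, W4, W5} the worst case is 21.
No size-4 selection achieves below 12.

12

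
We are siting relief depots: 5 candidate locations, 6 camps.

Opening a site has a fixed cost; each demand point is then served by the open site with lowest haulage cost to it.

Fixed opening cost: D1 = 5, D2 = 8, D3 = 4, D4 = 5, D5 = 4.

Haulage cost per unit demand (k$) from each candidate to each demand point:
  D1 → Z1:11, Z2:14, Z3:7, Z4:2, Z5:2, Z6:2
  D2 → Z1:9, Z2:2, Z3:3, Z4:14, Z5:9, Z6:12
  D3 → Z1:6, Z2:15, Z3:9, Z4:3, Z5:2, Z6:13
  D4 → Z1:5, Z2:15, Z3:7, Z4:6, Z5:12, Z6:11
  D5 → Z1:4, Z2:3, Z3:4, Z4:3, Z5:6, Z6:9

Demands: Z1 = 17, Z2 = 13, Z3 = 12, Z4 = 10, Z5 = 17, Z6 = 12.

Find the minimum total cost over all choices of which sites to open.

225

Open {D1, D2, D5}: assign each demand point to its cheapest open site.
  Z1→D5 17×4=68, Z2→D2 13×2=26, Z3→D2 12×3=36, Z4→D1 10×2=20, Z5→D1 17×2=34, Z6→D1 12×2=24
  haulage cost 208, fixed 17 → total 225.
Compare {D1, D2, D3, D5}: haulage cost 208 + fixed 21 = 229.
Compare {D1, D2, D4, D5}: haulage cost 208 + fixed 22 = 230.
Compare {D1, D2, D3, D4, D5}: haulage cost 208 + fixed 26 = 234.
All other subsets cost ≥ 229. Minimum total cost: 225.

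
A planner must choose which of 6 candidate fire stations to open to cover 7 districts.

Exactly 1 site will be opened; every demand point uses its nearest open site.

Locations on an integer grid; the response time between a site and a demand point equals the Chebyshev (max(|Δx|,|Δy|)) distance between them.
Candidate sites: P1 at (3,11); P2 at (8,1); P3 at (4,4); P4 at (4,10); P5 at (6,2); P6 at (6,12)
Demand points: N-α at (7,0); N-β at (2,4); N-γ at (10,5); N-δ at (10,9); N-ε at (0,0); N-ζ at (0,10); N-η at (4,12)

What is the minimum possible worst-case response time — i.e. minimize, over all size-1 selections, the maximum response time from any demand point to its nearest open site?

8

Open {P3}.
  Farthest demand point is N-η at response time 8 (to P3); all others are ≤ 8.
With {P4} the worst case is 10.
With {P5} the worst case is 10.
No size-1 selection achieves below 8.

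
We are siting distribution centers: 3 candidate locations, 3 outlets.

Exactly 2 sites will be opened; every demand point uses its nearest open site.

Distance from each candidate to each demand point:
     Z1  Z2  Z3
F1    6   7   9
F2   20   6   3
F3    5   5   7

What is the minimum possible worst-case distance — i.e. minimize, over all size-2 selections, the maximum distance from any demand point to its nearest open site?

Open {F2, F3}.
  Farthest demand point is Z1 at distance 5 (to F3); all others are ≤ 5.
With {F1, F2} the worst case is 6.
With {F1, F3} the worst case is 7.
No size-2 selection achieves below 5.

5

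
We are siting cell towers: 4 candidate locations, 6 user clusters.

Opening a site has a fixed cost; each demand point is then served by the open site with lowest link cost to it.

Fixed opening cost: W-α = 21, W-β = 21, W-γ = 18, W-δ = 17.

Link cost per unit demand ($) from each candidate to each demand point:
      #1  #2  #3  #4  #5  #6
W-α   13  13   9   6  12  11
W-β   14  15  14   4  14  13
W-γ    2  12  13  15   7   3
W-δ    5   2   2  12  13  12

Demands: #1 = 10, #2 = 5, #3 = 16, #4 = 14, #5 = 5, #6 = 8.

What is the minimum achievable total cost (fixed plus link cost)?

233

Open {W-β, W-γ, W-δ}: assign each demand point to its cheapest open site.
  #1→W-γ 10×2=20, #2→W-δ 5×2=10, #3→W-δ 16×2=32, #4→W-β 14×4=56, #5→W-γ 5×7=35, #6→W-γ 8×3=24
  link cost 177, fixed 56 → total 233.
Compare {W-α, W-β, W-γ, W-δ}: link cost 177 + fixed 77 = 254.
Compare {W-α, W-γ, W-δ}: link cost 205 + fixed 56 = 261.
Compare {W-γ, W-δ}: link cost 289 + fixed 35 = 324.
All other subsets cost ≥ 254. Minimum total cost: 233.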